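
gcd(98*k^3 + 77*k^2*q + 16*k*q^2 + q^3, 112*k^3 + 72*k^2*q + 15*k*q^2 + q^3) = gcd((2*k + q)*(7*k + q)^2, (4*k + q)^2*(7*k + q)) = 7*k + q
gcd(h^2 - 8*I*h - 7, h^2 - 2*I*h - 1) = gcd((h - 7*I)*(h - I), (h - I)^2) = h - I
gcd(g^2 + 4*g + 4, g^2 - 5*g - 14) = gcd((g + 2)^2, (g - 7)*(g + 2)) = g + 2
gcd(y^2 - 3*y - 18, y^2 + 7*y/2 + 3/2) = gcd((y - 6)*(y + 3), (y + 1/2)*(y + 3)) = y + 3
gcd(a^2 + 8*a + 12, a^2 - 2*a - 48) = a + 6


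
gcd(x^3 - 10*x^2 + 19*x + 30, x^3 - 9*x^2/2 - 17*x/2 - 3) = x^2 - 5*x - 6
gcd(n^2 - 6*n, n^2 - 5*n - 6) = n - 6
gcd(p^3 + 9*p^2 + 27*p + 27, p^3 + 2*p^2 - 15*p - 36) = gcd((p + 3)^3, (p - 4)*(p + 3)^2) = p^2 + 6*p + 9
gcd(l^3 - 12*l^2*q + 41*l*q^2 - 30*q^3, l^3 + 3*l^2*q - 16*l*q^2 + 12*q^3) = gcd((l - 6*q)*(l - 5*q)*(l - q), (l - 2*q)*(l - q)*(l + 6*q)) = -l + q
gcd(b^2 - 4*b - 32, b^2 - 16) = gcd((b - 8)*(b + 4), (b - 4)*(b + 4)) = b + 4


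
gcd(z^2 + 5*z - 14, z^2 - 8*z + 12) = z - 2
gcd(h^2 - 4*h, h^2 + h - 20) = h - 4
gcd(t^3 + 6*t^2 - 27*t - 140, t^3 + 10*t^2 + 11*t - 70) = t + 7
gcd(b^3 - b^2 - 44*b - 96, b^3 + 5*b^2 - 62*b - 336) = b - 8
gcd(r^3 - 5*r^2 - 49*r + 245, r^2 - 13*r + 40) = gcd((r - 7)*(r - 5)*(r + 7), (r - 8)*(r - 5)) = r - 5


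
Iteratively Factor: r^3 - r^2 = (r - 1)*(r^2) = r*(r - 1)*(r)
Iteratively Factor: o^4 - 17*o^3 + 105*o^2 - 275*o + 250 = (o - 2)*(o^3 - 15*o^2 + 75*o - 125) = (o - 5)*(o - 2)*(o^2 - 10*o + 25) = (o - 5)^2*(o - 2)*(o - 5)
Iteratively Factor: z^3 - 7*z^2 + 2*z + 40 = (z - 5)*(z^2 - 2*z - 8) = (z - 5)*(z + 2)*(z - 4)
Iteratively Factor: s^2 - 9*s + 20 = (s - 4)*(s - 5)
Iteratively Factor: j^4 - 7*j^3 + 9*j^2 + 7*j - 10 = (j - 1)*(j^3 - 6*j^2 + 3*j + 10) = (j - 2)*(j - 1)*(j^2 - 4*j - 5) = (j - 2)*(j - 1)*(j + 1)*(j - 5)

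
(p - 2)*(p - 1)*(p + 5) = p^3 + 2*p^2 - 13*p + 10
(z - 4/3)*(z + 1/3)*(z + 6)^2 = z^4 + 11*z^3 + 212*z^2/9 - 124*z/3 - 16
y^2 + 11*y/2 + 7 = (y + 2)*(y + 7/2)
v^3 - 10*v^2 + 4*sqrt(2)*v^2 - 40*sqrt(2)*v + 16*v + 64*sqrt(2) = (v - 8)*(v - 2)*(v + 4*sqrt(2))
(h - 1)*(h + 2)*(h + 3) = h^3 + 4*h^2 + h - 6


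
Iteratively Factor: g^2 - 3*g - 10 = (g + 2)*(g - 5)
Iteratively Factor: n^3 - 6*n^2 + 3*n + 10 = (n + 1)*(n^2 - 7*n + 10) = (n - 5)*(n + 1)*(n - 2)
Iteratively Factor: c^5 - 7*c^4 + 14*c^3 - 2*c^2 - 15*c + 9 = (c - 1)*(c^4 - 6*c^3 + 8*c^2 + 6*c - 9) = (c - 3)*(c - 1)*(c^3 - 3*c^2 - c + 3) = (c - 3)*(c - 1)^2*(c^2 - 2*c - 3) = (c - 3)^2*(c - 1)^2*(c + 1)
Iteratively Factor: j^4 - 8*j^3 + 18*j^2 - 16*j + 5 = (j - 1)*(j^3 - 7*j^2 + 11*j - 5) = (j - 5)*(j - 1)*(j^2 - 2*j + 1) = (j - 5)*(j - 1)^2*(j - 1)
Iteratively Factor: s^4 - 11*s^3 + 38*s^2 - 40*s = (s - 5)*(s^3 - 6*s^2 + 8*s) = (s - 5)*(s - 2)*(s^2 - 4*s) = (s - 5)*(s - 4)*(s - 2)*(s)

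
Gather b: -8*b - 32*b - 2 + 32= 30 - 40*b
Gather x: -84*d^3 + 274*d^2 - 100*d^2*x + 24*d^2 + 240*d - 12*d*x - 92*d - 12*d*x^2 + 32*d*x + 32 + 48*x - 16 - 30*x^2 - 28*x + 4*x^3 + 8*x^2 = -84*d^3 + 298*d^2 + 148*d + 4*x^3 + x^2*(-12*d - 22) + x*(-100*d^2 + 20*d + 20) + 16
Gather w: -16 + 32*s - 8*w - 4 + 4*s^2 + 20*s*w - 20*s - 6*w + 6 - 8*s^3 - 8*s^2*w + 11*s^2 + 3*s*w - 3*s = -8*s^3 + 15*s^2 + 9*s + w*(-8*s^2 + 23*s - 14) - 14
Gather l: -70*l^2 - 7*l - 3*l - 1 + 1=-70*l^2 - 10*l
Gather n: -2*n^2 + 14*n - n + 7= -2*n^2 + 13*n + 7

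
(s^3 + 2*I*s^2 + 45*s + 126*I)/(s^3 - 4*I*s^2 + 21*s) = (s + 6*I)/s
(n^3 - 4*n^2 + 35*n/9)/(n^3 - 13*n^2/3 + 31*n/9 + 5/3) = n*(3*n - 7)/(3*n^2 - 8*n - 3)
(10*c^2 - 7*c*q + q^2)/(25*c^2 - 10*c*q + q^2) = (-2*c + q)/(-5*c + q)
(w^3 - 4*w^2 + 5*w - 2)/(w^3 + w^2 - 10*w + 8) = (w - 1)/(w + 4)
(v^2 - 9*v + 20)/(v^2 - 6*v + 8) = (v - 5)/(v - 2)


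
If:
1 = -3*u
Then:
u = -1/3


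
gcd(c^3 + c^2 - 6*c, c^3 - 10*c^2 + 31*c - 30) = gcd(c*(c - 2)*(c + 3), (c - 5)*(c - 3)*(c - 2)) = c - 2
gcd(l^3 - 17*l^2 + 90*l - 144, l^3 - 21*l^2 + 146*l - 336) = l^2 - 14*l + 48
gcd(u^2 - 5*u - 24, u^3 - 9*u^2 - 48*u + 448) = u - 8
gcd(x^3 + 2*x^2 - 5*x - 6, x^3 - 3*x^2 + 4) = x^2 - x - 2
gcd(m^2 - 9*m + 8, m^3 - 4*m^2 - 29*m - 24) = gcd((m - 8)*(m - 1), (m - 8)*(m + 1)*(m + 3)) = m - 8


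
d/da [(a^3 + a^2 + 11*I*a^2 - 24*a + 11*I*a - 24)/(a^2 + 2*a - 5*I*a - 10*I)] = (a^4 + a^3*(4 - 10*I) + a^2*(81 - 24*I) + a*(268 - 20*I) + 158 + 120*I)/(a^4 + a^3*(4 - 10*I) + a^2*(-21 - 40*I) + a*(-100 - 40*I) - 100)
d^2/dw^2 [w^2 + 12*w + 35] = 2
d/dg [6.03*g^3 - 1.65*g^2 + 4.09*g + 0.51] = 18.09*g^2 - 3.3*g + 4.09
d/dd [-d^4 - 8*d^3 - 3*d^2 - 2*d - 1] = -4*d^3 - 24*d^2 - 6*d - 2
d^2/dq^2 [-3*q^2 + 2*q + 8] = -6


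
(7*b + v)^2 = 49*b^2 + 14*b*v + v^2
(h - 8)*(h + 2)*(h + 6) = h^3 - 52*h - 96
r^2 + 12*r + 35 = (r + 5)*(r + 7)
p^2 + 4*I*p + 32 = (p - 4*I)*(p + 8*I)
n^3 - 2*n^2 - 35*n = n*(n - 7)*(n + 5)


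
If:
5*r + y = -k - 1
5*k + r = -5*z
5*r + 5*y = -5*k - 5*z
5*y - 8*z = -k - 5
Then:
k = -39/67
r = -20/201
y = 16/201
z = 121/201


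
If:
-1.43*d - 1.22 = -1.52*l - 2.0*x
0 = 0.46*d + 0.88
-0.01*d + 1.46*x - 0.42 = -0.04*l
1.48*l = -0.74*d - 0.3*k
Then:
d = -1.91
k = 11.67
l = -1.41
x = 0.31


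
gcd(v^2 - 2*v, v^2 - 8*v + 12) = v - 2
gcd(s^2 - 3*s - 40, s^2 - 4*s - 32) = s - 8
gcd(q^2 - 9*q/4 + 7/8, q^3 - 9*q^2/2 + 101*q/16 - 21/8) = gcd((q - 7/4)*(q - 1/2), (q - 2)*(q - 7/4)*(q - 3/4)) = q - 7/4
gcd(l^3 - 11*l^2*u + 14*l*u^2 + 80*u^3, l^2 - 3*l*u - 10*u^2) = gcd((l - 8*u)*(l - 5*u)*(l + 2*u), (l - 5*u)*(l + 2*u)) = -l^2 + 3*l*u + 10*u^2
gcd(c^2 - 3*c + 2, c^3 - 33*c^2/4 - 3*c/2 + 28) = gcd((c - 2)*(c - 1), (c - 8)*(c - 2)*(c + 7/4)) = c - 2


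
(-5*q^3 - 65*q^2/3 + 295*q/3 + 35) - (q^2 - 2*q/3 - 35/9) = -5*q^3 - 68*q^2/3 + 99*q + 350/9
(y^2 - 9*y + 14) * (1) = y^2 - 9*y + 14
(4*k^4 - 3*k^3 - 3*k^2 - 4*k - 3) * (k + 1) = 4*k^5 + k^4 - 6*k^3 - 7*k^2 - 7*k - 3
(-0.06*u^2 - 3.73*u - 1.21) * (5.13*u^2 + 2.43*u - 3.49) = -0.3078*u^4 - 19.2807*u^3 - 15.0618*u^2 + 10.0774*u + 4.2229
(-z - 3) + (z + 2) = -1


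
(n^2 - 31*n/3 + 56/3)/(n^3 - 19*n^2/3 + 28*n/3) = (n - 8)/(n*(n - 4))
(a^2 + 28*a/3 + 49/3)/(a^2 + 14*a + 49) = (a + 7/3)/(a + 7)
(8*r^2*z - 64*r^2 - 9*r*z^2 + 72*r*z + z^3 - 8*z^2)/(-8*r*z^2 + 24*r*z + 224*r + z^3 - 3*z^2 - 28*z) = (-r*z + 8*r + z^2 - 8*z)/(z^2 - 3*z - 28)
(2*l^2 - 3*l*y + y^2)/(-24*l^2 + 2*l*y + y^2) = (2*l^2 - 3*l*y + y^2)/(-24*l^2 + 2*l*y + y^2)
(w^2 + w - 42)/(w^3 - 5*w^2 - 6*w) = (w + 7)/(w*(w + 1))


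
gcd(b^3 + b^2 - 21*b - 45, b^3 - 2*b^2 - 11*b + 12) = b + 3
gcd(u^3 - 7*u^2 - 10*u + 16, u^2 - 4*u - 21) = 1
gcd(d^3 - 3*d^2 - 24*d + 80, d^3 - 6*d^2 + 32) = d^2 - 8*d + 16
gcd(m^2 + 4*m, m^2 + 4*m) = m^2 + 4*m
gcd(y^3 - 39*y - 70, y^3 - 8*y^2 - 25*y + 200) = y + 5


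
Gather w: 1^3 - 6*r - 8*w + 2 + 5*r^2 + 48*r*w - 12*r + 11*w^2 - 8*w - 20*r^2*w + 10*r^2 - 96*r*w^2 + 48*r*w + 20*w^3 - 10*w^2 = 15*r^2 - 18*r + 20*w^3 + w^2*(1 - 96*r) + w*(-20*r^2 + 96*r - 16) + 3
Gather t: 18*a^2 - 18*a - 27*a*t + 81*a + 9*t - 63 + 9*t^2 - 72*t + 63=18*a^2 + 63*a + 9*t^2 + t*(-27*a - 63)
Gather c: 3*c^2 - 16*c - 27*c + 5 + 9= 3*c^2 - 43*c + 14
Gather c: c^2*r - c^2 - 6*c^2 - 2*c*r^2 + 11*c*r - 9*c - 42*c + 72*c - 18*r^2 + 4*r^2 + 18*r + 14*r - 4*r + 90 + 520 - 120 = c^2*(r - 7) + c*(-2*r^2 + 11*r + 21) - 14*r^2 + 28*r + 490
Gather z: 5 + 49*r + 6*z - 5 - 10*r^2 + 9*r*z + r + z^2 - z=-10*r^2 + 50*r + z^2 + z*(9*r + 5)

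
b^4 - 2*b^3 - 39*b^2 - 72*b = b*(b - 8)*(b + 3)^2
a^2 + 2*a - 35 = (a - 5)*(a + 7)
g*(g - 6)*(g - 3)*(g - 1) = g^4 - 10*g^3 + 27*g^2 - 18*g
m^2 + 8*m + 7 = (m + 1)*(m + 7)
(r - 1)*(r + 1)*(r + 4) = r^3 + 4*r^2 - r - 4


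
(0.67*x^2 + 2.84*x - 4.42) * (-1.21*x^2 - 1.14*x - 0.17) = -0.8107*x^4 - 4.2002*x^3 + 1.9967*x^2 + 4.556*x + 0.7514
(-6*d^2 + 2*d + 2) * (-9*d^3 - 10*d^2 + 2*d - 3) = 54*d^5 + 42*d^4 - 50*d^3 + 2*d^2 - 2*d - 6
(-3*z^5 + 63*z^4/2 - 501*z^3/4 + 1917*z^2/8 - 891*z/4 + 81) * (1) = -3*z^5 + 63*z^4/2 - 501*z^3/4 + 1917*z^2/8 - 891*z/4 + 81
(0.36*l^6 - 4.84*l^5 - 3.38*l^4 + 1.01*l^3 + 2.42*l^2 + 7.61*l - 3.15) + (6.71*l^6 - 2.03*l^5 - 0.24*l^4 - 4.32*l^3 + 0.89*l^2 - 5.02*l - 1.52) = 7.07*l^6 - 6.87*l^5 - 3.62*l^4 - 3.31*l^3 + 3.31*l^2 + 2.59*l - 4.67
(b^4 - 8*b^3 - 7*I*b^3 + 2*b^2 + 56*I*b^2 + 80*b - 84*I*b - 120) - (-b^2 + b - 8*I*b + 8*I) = b^4 - 8*b^3 - 7*I*b^3 + 3*b^2 + 56*I*b^2 + 79*b - 76*I*b - 120 - 8*I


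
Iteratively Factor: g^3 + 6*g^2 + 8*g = (g + 2)*(g^2 + 4*g) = g*(g + 2)*(g + 4)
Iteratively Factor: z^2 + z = (z)*(z + 1)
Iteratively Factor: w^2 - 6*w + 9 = (w - 3)*(w - 3)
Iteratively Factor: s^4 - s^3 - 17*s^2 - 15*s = (s + 3)*(s^3 - 4*s^2 - 5*s) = (s + 1)*(s + 3)*(s^2 - 5*s) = s*(s + 1)*(s + 3)*(s - 5)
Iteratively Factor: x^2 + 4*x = (x + 4)*(x)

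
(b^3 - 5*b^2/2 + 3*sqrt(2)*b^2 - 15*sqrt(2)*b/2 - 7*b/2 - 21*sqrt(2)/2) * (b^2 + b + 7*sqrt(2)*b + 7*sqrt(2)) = b^5 - 3*b^4/2 + 10*sqrt(2)*b^4 - 15*sqrt(2)*b^3 + 36*b^3 - 60*sqrt(2)*b^2 - 133*b^2/2 - 252*b - 35*sqrt(2)*b - 147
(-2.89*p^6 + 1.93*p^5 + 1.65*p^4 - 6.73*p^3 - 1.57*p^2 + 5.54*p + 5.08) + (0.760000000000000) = -2.89*p^6 + 1.93*p^5 + 1.65*p^4 - 6.73*p^3 - 1.57*p^2 + 5.54*p + 5.84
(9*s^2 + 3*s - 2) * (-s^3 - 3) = -9*s^5 - 3*s^4 + 2*s^3 - 27*s^2 - 9*s + 6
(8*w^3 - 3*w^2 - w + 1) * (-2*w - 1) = -16*w^4 - 2*w^3 + 5*w^2 - w - 1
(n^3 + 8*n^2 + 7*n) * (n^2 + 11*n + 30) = n^5 + 19*n^4 + 125*n^3 + 317*n^2 + 210*n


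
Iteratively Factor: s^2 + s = (s)*(s + 1)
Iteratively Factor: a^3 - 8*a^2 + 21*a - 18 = (a - 2)*(a^2 - 6*a + 9) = (a - 3)*(a - 2)*(a - 3)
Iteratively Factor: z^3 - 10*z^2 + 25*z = (z - 5)*(z^2 - 5*z) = z*(z - 5)*(z - 5)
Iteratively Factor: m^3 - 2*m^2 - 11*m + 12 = (m - 1)*(m^2 - m - 12) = (m - 4)*(m - 1)*(m + 3)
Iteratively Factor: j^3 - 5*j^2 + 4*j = (j - 1)*(j^2 - 4*j) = (j - 4)*(j - 1)*(j)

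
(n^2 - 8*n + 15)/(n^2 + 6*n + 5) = (n^2 - 8*n + 15)/(n^2 + 6*n + 5)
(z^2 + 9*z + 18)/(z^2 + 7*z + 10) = (z^2 + 9*z + 18)/(z^2 + 7*z + 10)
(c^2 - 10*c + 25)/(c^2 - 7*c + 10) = (c - 5)/(c - 2)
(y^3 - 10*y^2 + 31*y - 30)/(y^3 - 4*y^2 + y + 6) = (y - 5)/(y + 1)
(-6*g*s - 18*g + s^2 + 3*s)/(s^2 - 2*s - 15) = (-6*g + s)/(s - 5)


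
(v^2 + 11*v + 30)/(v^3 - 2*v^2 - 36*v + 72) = (v + 5)/(v^2 - 8*v + 12)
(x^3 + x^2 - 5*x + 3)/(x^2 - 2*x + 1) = x + 3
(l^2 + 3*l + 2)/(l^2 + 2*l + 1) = (l + 2)/(l + 1)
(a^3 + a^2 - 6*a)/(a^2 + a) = (a^2 + a - 6)/(a + 1)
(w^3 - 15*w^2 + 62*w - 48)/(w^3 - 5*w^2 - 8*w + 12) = (w - 8)/(w + 2)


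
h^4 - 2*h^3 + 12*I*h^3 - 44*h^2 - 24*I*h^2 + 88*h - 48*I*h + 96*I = (h - 2)*(h + 2*I)*(h + 4*I)*(h + 6*I)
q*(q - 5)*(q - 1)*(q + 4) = q^4 - 2*q^3 - 19*q^2 + 20*q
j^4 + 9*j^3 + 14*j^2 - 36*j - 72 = (j - 2)*(j + 2)*(j + 3)*(j + 6)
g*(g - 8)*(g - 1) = g^3 - 9*g^2 + 8*g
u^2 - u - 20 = (u - 5)*(u + 4)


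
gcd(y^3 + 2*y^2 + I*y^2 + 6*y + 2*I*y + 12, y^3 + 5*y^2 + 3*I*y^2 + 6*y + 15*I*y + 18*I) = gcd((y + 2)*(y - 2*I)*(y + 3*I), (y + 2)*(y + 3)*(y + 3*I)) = y^2 + y*(2 + 3*I) + 6*I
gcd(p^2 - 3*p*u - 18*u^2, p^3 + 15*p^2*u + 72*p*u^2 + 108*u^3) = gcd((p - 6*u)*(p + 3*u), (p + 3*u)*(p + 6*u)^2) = p + 3*u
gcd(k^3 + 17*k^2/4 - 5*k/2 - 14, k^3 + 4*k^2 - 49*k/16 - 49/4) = k^2 + 9*k/4 - 7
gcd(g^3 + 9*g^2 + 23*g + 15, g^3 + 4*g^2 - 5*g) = g + 5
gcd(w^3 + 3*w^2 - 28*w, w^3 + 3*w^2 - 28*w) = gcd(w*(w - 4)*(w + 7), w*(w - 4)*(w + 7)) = w^3 + 3*w^2 - 28*w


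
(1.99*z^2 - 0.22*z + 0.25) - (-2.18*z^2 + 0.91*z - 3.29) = 4.17*z^2 - 1.13*z + 3.54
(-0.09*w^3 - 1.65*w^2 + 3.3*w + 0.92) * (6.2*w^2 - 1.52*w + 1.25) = -0.558*w^5 - 10.0932*w^4 + 22.8555*w^3 - 1.3745*w^2 + 2.7266*w + 1.15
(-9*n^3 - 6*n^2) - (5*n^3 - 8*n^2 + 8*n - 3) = -14*n^3 + 2*n^2 - 8*n + 3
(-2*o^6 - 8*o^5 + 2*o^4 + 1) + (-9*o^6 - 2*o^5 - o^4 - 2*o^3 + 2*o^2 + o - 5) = -11*o^6 - 10*o^5 + o^4 - 2*o^3 + 2*o^2 + o - 4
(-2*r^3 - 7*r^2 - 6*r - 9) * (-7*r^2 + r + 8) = 14*r^5 + 47*r^4 + 19*r^3 + r^2 - 57*r - 72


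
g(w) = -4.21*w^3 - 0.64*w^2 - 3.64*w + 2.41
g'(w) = -12.63*w^2 - 1.28*w - 3.64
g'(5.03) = -329.63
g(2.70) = -94.95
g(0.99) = -5.91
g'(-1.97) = -50.13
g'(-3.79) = -180.21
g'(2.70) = -99.17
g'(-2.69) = -91.59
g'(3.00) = -121.15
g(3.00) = -127.94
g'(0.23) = -4.60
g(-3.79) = 236.20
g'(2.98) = -119.61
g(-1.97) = 39.28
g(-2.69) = 89.52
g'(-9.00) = -1015.15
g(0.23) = 1.49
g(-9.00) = 3052.42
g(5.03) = -567.87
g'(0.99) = -17.29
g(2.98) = -125.53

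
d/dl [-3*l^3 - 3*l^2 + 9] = 3*l*(-3*l - 2)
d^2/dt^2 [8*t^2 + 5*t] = 16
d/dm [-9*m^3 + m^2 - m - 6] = -27*m^2 + 2*m - 1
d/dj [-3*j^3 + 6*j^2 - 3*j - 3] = -9*j^2 + 12*j - 3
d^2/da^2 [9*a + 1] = 0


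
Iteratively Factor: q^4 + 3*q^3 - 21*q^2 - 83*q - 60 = (q + 1)*(q^3 + 2*q^2 - 23*q - 60) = (q - 5)*(q + 1)*(q^2 + 7*q + 12) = (q - 5)*(q + 1)*(q + 4)*(q + 3)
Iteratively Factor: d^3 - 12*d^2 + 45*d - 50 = (d - 5)*(d^2 - 7*d + 10) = (d - 5)^2*(d - 2)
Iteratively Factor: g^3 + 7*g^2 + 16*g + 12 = (g + 2)*(g^2 + 5*g + 6) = (g + 2)*(g + 3)*(g + 2)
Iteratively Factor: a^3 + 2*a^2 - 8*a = (a - 2)*(a^2 + 4*a) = (a - 2)*(a + 4)*(a)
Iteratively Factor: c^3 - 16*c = (c)*(c^2 - 16) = c*(c - 4)*(c + 4)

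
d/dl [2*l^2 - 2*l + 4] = 4*l - 2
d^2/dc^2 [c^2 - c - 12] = 2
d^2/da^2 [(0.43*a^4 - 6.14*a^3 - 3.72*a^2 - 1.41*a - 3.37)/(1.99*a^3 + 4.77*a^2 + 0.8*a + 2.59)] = (-1.13686837721616e-13*a^7 + 105.300674*a^6 + 21.6945359999995*a^5 + 208.36152*a^4 - 116.575022*a^3 - 171.017214*a^2 - 115.552644*a + 34.889158)/(7.880599*a^9 + 56.669031*a^8 + 145.339053*a^7 + 184.86435*a^6 + 205.938102*a^5 + 210.688113*a^4 + 99.859997*a^3 + 100.965711*a^2 + 16.09944*a + 17.373979)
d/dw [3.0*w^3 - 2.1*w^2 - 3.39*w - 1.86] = 9.0*w^2 - 4.2*w - 3.39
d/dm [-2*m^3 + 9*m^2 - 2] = 6*m*(3 - m)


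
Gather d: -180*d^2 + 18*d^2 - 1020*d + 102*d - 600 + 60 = -162*d^2 - 918*d - 540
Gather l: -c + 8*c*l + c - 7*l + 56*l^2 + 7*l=8*c*l + 56*l^2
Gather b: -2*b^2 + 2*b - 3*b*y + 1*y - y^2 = -2*b^2 + b*(2 - 3*y) - y^2 + y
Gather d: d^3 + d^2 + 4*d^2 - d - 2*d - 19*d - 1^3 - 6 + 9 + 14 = d^3 + 5*d^2 - 22*d + 16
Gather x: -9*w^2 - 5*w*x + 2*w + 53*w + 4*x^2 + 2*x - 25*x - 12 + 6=-9*w^2 + 55*w + 4*x^2 + x*(-5*w - 23) - 6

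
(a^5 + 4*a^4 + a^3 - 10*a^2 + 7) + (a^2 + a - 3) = a^5 + 4*a^4 + a^3 - 9*a^2 + a + 4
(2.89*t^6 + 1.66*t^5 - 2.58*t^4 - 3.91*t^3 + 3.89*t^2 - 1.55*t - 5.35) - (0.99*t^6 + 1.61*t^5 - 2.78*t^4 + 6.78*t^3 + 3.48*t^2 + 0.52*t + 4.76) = 1.9*t^6 + 0.0499999999999998*t^5 + 0.2*t^4 - 10.69*t^3 + 0.41*t^2 - 2.07*t - 10.11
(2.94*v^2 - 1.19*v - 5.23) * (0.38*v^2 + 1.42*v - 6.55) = 1.1172*v^4 + 3.7226*v^3 - 22.9342*v^2 + 0.367899999999999*v + 34.2565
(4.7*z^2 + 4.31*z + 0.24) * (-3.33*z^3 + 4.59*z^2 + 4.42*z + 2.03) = -15.651*z^5 + 7.2207*z^4 + 39.7577*z^3 + 29.6928*z^2 + 9.8101*z + 0.4872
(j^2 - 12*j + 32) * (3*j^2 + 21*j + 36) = 3*j^4 - 15*j^3 - 120*j^2 + 240*j + 1152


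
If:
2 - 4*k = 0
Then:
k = 1/2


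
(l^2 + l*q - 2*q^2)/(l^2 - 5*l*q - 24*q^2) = (-l^2 - l*q + 2*q^2)/(-l^2 + 5*l*q + 24*q^2)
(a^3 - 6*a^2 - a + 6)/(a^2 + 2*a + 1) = (a^2 - 7*a + 6)/(a + 1)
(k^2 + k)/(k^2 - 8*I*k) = (k + 1)/(k - 8*I)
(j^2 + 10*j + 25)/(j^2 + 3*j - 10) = (j + 5)/(j - 2)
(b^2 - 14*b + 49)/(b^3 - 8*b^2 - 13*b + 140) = (b - 7)/(b^2 - b - 20)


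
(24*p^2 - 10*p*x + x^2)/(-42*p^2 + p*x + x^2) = (-4*p + x)/(7*p + x)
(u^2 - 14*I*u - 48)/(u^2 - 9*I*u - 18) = (u - 8*I)/(u - 3*I)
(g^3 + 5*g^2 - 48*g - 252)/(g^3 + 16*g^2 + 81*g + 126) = (g^2 - g - 42)/(g^2 + 10*g + 21)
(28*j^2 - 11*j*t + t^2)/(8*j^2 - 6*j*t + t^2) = (-7*j + t)/(-2*j + t)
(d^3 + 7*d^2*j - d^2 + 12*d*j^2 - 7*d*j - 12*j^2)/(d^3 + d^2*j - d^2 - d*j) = (d^2 + 7*d*j + 12*j^2)/(d*(d + j))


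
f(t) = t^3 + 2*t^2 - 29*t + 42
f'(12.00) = 451.00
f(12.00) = 1710.00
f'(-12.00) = 355.00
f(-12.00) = -1050.00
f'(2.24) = -4.99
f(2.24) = -1.69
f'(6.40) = 119.48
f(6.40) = 200.46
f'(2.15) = -6.53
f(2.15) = -1.17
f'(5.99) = 102.60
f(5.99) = 154.97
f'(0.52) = -26.11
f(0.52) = 27.60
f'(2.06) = -8.03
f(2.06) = -0.51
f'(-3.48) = -6.59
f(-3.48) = 125.00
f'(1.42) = -17.27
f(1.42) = 7.72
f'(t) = 3*t^2 + 4*t - 29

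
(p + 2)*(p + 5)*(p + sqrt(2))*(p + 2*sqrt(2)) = p^4 + 3*sqrt(2)*p^3 + 7*p^3 + 14*p^2 + 21*sqrt(2)*p^2 + 28*p + 30*sqrt(2)*p + 40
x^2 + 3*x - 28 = (x - 4)*(x + 7)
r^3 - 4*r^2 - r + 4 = (r - 4)*(r - 1)*(r + 1)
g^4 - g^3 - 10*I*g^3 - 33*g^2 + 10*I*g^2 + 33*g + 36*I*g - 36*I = (g - 1)*(g - 4*I)*(g - 3*I)^2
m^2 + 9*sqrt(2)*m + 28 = (m + 2*sqrt(2))*(m + 7*sqrt(2))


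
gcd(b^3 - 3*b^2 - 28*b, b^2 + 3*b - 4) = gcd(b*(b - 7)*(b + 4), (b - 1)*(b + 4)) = b + 4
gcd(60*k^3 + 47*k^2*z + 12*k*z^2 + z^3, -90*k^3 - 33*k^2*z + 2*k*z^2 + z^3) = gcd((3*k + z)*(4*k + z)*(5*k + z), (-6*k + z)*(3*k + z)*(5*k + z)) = 15*k^2 + 8*k*z + z^2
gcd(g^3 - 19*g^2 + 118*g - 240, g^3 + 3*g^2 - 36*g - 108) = g - 6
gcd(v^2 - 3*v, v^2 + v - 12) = v - 3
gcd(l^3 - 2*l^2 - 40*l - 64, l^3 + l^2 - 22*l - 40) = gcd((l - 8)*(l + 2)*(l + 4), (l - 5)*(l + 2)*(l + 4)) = l^2 + 6*l + 8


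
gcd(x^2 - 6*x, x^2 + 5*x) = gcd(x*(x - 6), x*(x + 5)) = x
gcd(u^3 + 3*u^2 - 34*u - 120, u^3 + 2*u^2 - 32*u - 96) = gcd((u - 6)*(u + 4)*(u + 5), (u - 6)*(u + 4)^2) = u^2 - 2*u - 24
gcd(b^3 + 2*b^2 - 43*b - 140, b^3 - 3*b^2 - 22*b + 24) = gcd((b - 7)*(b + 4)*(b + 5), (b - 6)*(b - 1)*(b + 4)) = b + 4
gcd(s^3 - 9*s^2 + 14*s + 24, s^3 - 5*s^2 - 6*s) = s^2 - 5*s - 6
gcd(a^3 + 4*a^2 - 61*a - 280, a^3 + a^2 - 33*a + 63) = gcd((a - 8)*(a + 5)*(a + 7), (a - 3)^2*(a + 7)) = a + 7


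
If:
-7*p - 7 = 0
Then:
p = -1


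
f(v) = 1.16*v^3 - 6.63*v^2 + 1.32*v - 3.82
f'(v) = 3.48*v^2 - 13.26*v + 1.32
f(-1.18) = -16.52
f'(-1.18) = 21.81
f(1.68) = -14.81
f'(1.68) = -11.13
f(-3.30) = -122.06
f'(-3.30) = 82.98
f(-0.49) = -6.20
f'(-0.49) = 8.65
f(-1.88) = -37.44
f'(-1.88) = 38.55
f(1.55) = -13.38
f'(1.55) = -10.87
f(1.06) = -8.49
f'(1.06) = -8.83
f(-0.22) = -4.44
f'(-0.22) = 4.41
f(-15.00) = -5430.37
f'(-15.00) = 983.22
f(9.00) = 316.67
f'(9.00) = 163.86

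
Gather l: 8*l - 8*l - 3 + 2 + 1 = 0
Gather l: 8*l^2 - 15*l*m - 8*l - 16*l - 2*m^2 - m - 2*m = 8*l^2 + l*(-15*m - 24) - 2*m^2 - 3*m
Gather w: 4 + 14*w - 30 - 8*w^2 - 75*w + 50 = -8*w^2 - 61*w + 24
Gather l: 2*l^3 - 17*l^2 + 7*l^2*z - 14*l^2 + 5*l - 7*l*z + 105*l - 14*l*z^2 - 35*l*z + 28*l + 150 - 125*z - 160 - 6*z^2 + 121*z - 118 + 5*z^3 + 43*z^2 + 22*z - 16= 2*l^3 + l^2*(7*z - 31) + l*(-14*z^2 - 42*z + 138) + 5*z^3 + 37*z^2 + 18*z - 144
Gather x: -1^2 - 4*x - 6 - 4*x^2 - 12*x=-4*x^2 - 16*x - 7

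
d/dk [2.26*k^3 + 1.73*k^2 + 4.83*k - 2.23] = 6.78*k^2 + 3.46*k + 4.83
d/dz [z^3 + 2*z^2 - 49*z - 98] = 3*z^2 + 4*z - 49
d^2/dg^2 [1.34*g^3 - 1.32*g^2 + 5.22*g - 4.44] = 8.04*g - 2.64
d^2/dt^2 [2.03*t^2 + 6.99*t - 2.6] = 4.06000000000000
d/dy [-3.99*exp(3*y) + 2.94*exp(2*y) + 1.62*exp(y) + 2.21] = (-11.97*exp(2*y) + 5.88*exp(y) + 1.62)*exp(y)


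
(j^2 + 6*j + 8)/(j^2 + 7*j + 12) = (j + 2)/(j + 3)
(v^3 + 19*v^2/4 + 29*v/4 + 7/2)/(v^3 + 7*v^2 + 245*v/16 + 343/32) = 8*(v^2 + 3*v + 2)/(8*v^2 + 42*v + 49)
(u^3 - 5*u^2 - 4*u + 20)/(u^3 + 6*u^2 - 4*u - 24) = (u - 5)/(u + 6)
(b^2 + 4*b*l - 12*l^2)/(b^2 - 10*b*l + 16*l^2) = (b + 6*l)/(b - 8*l)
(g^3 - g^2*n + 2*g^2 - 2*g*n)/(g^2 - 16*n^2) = g*(g^2 - g*n + 2*g - 2*n)/(g^2 - 16*n^2)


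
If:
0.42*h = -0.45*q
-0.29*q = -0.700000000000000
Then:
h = -2.59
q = 2.41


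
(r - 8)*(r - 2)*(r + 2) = r^3 - 8*r^2 - 4*r + 32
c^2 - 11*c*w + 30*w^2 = (c - 6*w)*(c - 5*w)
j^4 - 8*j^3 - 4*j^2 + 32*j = j*(j - 8)*(j - 2)*(j + 2)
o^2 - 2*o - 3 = (o - 3)*(o + 1)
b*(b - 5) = b^2 - 5*b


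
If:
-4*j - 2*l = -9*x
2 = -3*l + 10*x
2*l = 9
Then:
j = 99/80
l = 9/2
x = 31/20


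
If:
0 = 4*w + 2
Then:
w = -1/2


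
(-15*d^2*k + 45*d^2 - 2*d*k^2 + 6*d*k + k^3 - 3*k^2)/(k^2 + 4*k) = (-15*d^2*k + 45*d^2 - 2*d*k^2 + 6*d*k + k^3 - 3*k^2)/(k*(k + 4))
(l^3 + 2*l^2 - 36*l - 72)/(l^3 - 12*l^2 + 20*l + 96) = (l + 6)/(l - 8)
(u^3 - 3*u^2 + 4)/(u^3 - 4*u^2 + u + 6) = (u - 2)/(u - 3)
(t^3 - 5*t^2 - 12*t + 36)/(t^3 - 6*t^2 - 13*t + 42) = (t - 6)/(t - 7)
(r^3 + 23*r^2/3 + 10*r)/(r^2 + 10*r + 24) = r*(3*r + 5)/(3*(r + 4))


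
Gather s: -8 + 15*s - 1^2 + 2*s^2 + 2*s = 2*s^2 + 17*s - 9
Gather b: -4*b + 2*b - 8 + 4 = -2*b - 4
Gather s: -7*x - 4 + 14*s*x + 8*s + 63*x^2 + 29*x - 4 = s*(14*x + 8) + 63*x^2 + 22*x - 8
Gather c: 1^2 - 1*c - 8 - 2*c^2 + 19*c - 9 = -2*c^2 + 18*c - 16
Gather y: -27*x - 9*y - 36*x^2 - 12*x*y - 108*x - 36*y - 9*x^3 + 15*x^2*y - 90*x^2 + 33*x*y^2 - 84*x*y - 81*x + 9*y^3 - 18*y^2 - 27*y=-9*x^3 - 126*x^2 - 216*x + 9*y^3 + y^2*(33*x - 18) + y*(15*x^2 - 96*x - 72)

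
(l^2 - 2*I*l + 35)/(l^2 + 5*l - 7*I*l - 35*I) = (l + 5*I)/(l + 5)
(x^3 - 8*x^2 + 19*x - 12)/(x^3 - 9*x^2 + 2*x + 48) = (x^2 - 5*x + 4)/(x^2 - 6*x - 16)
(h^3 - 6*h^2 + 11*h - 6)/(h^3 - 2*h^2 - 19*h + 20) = (h^2 - 5*h + 6)/(h^2 - h - 20)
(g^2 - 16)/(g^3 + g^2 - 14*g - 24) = (g + 4)/(g^2 + 5*g + 6)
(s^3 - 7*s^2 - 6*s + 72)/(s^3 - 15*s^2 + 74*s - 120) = (s + 3)/(s - 5)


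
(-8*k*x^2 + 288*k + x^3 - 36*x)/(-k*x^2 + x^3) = (8*k*x^2 - 288*k - x^3 + 36*x)/(x^2*(k - x))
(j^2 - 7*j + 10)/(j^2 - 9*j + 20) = (j - 2)/(j - 4)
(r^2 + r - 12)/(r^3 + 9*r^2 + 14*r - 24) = (r - 3)/(r^2 + 5*r - 6)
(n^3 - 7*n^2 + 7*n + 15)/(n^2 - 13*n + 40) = (n^2 - 2*n - 3)/(n - 8)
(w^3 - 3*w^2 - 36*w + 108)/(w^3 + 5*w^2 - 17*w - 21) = (w^2 - 36)/(w^2 + 8*w + 7)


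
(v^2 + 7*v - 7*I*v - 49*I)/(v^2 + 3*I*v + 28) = (v^2 + 7*v*(1 - I) - 49*I)/(v^2 + 3*I*v + 28)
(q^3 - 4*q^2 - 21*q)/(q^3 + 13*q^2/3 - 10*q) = 3*(q^2 - 4*q - 21)/(3*q^2 + 13*q - 30)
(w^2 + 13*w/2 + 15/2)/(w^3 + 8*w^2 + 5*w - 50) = (w + 3/2)/(w^2 + 3*w - 10)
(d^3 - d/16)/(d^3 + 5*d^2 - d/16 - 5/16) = d/(d + 5)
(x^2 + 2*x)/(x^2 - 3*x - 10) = x/(x - 5)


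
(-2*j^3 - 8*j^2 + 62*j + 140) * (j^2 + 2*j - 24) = -2*j^5 - 12*j^4 + 94*j^3 + 456*j^2 - 1208*j - 3360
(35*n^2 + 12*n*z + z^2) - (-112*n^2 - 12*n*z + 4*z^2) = 147*n^2 + 24*n*z - 3*z^2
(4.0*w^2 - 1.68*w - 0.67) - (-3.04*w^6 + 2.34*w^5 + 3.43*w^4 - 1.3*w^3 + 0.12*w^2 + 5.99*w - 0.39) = 3.04*w^6 - 2.34*w^5 - 3.43*w^4 + 1.3*w^3 + 3.88*w^2 - 7.67*w - 0.28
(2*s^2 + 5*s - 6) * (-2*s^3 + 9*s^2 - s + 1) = -4*s^5 + 8*s^4 + 55*s^3 - 57*s^2 + 11*s - 6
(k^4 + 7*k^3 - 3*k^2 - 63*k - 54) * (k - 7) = k^5 - 52*k^3 - 42*k^2 + 387*k + 378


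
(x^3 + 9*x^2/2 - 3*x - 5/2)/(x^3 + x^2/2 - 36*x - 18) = (x^2 + 4*x - 5)/(x^2 - 36)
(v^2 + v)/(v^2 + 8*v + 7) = v/(v + 7)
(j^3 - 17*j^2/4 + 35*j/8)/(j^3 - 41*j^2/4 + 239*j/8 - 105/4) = j/(j - 6)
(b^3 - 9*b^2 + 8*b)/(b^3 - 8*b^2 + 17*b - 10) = b*(b - 8)/(b^2 - 7*b + 10)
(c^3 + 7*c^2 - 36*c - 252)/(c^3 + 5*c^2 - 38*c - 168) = (c + 6)/(c + 4)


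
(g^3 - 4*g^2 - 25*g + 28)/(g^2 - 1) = (g^2 - 3*g - 28)/(g + 1)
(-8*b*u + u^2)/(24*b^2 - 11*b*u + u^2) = u/(-3*b + u)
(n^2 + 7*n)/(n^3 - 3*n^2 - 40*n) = (n + 7)/(n^2 - 3*n - 40)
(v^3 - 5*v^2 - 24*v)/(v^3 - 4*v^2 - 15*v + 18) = v*(v - 8)/(v^2 - 7*v + 6)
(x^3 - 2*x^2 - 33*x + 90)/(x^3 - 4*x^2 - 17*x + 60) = (x + 6)/(x + 4)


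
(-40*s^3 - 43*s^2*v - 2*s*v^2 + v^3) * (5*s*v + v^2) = -200*s^4*v - 255*s^3*v^2 - 53*s^2*v^3 + 3*s*v^4 + v^5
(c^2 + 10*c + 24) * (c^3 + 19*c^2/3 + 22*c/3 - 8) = c^5 + 49*c^4/3 + 284*c^3/3 + 652*c^2/3 + 96*c - 192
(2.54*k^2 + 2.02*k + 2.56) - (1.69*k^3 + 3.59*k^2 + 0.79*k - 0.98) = -1.69*k^3 - 1.05*k^2 + 1.23*k + 3.54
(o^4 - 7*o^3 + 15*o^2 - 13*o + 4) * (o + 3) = o^5 - 4*o^4 - 6*o^3 + 32*o^2 - 35*o + 12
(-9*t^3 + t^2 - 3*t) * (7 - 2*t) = 18*t^4 - 65*t^3 + 13*t^2 - 21*t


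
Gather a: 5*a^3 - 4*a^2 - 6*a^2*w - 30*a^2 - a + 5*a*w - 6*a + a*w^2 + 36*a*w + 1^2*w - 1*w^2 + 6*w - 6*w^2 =5*a^3 + a^2*(-6*w - 34) + a*(w^2 + 41*w - 7) - 7*w^2 + 7*w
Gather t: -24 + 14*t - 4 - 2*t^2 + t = -2*t^2 + 15*t - 28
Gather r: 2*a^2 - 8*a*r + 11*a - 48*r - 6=2*a^2 + 11*a + r*(-8*a - 48) - 6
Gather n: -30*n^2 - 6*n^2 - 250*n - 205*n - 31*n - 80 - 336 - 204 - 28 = -36*n^2 - 486*n - 648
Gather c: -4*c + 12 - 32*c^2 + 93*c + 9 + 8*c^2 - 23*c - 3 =-24*c^2 + 66*c + 18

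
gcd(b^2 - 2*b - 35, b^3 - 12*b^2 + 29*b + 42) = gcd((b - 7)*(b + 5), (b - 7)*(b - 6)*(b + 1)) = b - 7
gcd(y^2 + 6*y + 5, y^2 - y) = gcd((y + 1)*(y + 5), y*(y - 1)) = 1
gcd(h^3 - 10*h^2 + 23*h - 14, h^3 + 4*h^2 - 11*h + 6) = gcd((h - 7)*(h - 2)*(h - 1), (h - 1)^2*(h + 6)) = h - 1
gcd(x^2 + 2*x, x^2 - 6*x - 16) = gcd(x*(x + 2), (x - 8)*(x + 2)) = x + 2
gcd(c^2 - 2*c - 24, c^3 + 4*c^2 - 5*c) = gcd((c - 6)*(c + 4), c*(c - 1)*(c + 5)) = 1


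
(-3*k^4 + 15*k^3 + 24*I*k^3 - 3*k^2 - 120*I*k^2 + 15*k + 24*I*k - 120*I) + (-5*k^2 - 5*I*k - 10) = -3*k^4 + 15*k^3 + 24*I*k^3 - 8*k^2 - 120*I*k^2 + 15*k + 19*I*k - 10 - 120*I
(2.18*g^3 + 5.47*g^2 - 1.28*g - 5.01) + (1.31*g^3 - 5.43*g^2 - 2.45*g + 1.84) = 3.49*g^3 + 0.04*g^2 - 3.73*g - 3.17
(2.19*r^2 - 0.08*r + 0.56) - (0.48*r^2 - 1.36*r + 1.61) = 1.71*r^2 + 1.28*r - 1.05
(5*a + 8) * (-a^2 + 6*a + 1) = -5*a^3 + 22*a^2 + 53*a + 8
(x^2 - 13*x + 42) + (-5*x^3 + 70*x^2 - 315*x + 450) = -5*x^3 + 71*x^2 - 328*x + 492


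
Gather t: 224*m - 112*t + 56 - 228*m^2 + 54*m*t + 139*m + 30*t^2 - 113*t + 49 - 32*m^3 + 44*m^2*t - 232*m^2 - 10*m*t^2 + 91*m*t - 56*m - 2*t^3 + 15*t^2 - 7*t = -32*m^3 - 460*m^2 + 307*m - 2*t^3 + t^2*(45 - 10*m) + t*(44*m^2 + 145*m - 232) + 105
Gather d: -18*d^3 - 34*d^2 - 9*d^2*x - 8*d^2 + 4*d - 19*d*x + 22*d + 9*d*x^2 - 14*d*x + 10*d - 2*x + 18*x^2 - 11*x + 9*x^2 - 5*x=-18*d^3 + d^2*(-9*x - 42) + d*(9*x^2 - 33*x + 36) + 27*x^2 - 18*x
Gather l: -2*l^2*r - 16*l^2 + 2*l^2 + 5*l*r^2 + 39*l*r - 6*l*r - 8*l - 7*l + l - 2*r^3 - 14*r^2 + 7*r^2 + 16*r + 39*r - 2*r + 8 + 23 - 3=l^2*(-2*r - 14) + l*(5*r^2 + 33*r - 14) - 2*r^3 - 7*r^2 + 53*r + 28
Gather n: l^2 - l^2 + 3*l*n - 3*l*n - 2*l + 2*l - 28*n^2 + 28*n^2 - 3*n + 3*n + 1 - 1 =0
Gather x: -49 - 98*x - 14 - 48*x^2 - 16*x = -48*x^2 - 114*x - 63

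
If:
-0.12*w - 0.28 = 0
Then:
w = -2.33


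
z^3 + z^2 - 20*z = z*(z - 4)*(z + 5)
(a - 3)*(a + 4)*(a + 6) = a^3 + 7*a^2 - 6*a - 72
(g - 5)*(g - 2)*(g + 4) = g^3 - 3*g^2 - 18*g + 40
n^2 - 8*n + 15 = (n - 5)*(n - 3)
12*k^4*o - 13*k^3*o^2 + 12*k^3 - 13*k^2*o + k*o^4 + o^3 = (-3*k + o)*(-k + o)*(4*k + o)*(k*o + 1)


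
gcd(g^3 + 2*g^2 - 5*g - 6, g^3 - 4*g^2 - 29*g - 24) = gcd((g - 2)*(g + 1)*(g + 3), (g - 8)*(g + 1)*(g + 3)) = g^2 + 4*g + 3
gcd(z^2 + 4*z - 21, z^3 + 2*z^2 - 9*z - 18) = z - 3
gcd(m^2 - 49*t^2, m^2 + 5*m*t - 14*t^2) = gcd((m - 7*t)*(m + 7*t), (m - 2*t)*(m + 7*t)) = m + 7*t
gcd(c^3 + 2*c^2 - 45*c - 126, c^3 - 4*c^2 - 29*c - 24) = c + 3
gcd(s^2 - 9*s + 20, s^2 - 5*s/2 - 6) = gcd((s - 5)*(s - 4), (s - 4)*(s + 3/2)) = s - 4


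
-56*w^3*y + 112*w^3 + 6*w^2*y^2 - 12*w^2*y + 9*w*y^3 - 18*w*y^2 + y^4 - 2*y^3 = (-2*w + y)*(4*w + y)*(7*w + y)*(y - 2)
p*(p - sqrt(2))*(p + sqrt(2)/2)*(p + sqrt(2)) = p^4 + sqrt(2)*p^3/2 - 2*p^2 - sqrt(2)*p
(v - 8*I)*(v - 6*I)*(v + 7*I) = v^3 - 7*I*v^2 + 50*v - 336*I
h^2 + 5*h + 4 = (h + 1)*(h + 4)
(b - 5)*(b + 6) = b^2 + b - 30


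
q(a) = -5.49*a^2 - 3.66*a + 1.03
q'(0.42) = -8.27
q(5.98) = -217.18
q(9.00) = -476.60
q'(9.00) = -102.48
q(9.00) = -476.60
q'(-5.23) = 53.77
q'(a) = -10.98*a - 3.66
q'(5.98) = -69.32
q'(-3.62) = 36.09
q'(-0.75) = 4.58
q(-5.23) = -130.00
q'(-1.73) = 15.34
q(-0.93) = -0.31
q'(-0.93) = 6.55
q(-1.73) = -9.07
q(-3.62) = -57.66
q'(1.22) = -17.06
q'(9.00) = -102.48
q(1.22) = -11.61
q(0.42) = -1.48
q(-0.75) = 0.69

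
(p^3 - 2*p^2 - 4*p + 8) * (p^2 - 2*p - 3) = p^5 - 4*p^4 - 3*p^3 + 22*p^2 - 4*p - 24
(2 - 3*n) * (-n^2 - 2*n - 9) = 3*n^3 + 4*n^2 + 23*n - 18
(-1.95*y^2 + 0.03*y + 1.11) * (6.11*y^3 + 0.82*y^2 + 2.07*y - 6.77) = -11.9145*y^5 - 1.4157*y^4 + 2.7702*y^3 + 14.1738*y^2 + 2.0946*y - 7.5147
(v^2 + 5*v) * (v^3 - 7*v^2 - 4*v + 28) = v^5 - 2*v^4 - 39*v^3 + 8*v^2 + 140*v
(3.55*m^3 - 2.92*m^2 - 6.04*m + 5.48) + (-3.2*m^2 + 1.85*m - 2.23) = 3.55*m^3 - 6.12*m^2 - 4.19*m + 3.25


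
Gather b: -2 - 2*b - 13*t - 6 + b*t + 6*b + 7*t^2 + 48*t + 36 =b*(t + 4) + 7*t^2 + 35*t + 28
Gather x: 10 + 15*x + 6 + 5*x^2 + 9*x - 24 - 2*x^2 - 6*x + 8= 3*x^2 + 18*x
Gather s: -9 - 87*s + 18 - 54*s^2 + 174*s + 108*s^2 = 54*s^2 + 87*s + 9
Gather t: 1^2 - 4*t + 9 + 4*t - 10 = 0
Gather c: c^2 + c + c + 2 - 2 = c^2 + 2*c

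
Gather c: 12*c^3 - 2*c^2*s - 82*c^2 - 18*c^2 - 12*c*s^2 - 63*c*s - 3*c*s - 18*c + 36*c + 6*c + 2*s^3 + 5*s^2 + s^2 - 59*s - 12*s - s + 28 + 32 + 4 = 12*c^3 + c^2*(-2*s - 100) + c*(-12*s^2 - 66*s + 24) + 2*s^3 + 6*s^2 - 72*s + 64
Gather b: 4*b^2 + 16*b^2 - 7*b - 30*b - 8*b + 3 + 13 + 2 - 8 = 20*b^2 - 45*b + 10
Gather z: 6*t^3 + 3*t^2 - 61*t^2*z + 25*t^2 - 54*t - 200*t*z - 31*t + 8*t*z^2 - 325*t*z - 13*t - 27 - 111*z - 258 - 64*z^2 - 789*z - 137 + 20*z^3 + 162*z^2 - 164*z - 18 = 6*t^3 + 28*t^2 - 98*t + 20*z^3 + z^2*(8*t + 98) + z*(-61*t^2 - 525*t - 1064) - 440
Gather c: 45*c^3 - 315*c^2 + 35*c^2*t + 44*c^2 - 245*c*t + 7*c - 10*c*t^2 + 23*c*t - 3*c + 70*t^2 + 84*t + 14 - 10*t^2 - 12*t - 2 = 45*c^3 + c^2*(35*t - 271) + c*(-10*t^2 - 222*t + 4) + 60*t^2 + 72*t + 12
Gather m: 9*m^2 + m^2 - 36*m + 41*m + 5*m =10*m^2 + 10*m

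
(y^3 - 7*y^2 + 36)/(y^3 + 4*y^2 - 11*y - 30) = (y - 6)/(y + 5)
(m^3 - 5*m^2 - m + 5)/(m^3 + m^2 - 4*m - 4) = (m^2 - 6*m + 5)/(m^2 - 4)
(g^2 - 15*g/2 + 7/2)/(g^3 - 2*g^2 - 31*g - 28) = (g - 1/2)/(g^2 + 5*g + 4)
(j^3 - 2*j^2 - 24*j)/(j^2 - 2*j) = (j^2 - 2*j - 24)/(j - 2)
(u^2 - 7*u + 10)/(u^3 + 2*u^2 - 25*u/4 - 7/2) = 4*(u - 5)/(4*u^2 + 16*u + 7)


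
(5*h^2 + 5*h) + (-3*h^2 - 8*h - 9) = 2*h^2 - 3*h - 9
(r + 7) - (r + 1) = 6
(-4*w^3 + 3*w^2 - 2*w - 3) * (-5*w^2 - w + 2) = 20*w^5 - 11*w^4 - w^3 + 23*w^2 - w - 6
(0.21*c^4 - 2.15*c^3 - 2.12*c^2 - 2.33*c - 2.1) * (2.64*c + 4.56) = 0.5544*c^5 - 4.7184*c^4 - 15.4008*c^3 - 15.8184*c^2 - 16.1688*c - 9.576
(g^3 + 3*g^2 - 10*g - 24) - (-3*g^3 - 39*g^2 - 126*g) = 4*g^3 + 42*g^2 + 116*g - 24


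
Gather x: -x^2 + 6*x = -x^2 + 6*x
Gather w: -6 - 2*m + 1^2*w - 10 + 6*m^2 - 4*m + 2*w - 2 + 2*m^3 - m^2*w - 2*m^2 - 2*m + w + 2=2*m^3 + 4*m^2 - 8*m + w*(4 - m^2) - 16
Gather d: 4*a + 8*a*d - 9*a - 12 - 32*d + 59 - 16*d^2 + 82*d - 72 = -5*a - 16*d^2 + d*(8*a + 50) - 25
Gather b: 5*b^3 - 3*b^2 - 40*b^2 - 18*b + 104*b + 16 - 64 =5*b^3 - 43*b^2 + 86*b - 48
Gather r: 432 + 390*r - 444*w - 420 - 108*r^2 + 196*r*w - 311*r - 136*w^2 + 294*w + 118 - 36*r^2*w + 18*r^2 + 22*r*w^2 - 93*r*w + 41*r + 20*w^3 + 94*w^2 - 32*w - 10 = r^2*(-36*w - 90) + r*(22*w^2 + 103*w + 120) + 20*w^3 - 42*w^2 - 182*w + 120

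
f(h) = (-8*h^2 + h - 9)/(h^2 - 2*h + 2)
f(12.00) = -9.42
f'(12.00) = 0.13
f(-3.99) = -5.42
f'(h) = (1 - 16*h)/(h^2 - 2*h + 2) + (2 - 2*h)*(-8*h^2 + h - 9)/(h^2 - 2*h + 2)^2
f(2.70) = -16.61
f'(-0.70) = 0.08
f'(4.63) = 1.20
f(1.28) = -19.31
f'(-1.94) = 0.73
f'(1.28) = -8.03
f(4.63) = -12.41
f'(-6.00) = 0.24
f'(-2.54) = 0.64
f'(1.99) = 3.96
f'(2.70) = 3.67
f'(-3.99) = 0.42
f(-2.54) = -4.67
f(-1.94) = -4.26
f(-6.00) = -6.06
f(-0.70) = -3.50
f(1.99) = -19.54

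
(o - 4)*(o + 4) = o^2 - 16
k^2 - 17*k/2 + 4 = (k - 8)*(k - 1/2)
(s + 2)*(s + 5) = s^2 + 7*s + 10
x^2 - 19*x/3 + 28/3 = (x - 4)*(x - 7/3)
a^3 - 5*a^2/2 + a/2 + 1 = (a - 2)*(a - 1)*(a + 1/2)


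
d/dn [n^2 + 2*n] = 2*n + 2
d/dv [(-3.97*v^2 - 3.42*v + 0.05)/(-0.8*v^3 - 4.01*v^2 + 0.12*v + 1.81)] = (-3.176*v^4 - 5.472*v^3 - 14.0706*v^2 - 13.9704*v - 6.1962)/(0.64*v^6 + 6.416*v^5 + 15.8881*v^4 - 3.8584*v^3 - 14.5018*v^2 + 0.4344*v + 3.2761)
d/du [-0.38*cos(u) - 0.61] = 0.38*sin(u)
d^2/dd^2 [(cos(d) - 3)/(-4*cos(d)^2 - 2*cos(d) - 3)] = (36*(1 - cos(2*d))^2*cos(d) - 50*(1 - cos(2*d))^2 + 103*cos(d) + 7*cos(2*d) - 12*cos(3*d) - 8*cos(5*d) + 171)/(2*cos(d) + 2*cos(2*d) + 5)^3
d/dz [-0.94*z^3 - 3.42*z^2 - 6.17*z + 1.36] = -2.82*z^2 - 6.84*z - 6.17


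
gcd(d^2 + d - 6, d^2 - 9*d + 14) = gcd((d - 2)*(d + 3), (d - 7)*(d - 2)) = d - 2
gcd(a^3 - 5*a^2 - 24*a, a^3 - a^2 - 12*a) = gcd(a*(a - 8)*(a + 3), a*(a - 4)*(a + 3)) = a^2 + 3*a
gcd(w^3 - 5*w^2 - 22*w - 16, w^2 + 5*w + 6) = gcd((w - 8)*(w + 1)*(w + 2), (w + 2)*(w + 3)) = w + 2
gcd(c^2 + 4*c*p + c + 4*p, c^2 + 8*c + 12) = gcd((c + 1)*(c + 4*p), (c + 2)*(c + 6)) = 1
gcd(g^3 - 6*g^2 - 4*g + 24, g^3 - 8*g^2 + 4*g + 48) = g^2 - 4*g - 12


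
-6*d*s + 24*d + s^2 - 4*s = (-6*d + s)*(s - 4)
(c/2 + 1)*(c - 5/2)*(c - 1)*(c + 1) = c^4/2 - c^3/4 - 3*c^2 + c/4 + 5/2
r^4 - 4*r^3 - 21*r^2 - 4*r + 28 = (r - 7)*(r - 1)*(r + 2)^2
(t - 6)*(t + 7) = t^2 + t - 42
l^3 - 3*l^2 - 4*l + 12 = (l - 3)*(l - 2)*(l + 2)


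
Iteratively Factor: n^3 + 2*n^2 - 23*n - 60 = (n - 5)*(n^2 + 7*n + 12) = (n - 5)*(n + 3)*(n + 4)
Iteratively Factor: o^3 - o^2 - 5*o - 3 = (o + 1)*(o^2 - 2*o - 3) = (o - 3)*(o + 1)*(o + 1)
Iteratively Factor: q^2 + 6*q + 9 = (q + 3)*(q + 3)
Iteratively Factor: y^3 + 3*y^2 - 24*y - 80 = (y - 5)*(y^2 + 8*y + 16) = (y - 5)*(y + 4)*(y + 4)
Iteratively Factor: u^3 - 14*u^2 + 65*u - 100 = (u - 5)*(u^2 - 9*u + 20) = (u - 5)^2*(u - 4)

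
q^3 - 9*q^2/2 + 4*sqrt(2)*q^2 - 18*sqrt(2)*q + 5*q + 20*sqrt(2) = (q - 5/2)*(q - 2)*(q + 4*sqrt(2))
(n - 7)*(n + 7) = n^2 - 49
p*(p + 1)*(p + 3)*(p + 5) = p^4 + 9*p^3 + 23*p^2 + 15*p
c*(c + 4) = c^2 + 4*c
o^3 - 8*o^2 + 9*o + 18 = (o - 6)*(o - 3)*(o + 1)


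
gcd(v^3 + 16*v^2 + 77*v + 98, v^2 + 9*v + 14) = v^2 + 9*v + 14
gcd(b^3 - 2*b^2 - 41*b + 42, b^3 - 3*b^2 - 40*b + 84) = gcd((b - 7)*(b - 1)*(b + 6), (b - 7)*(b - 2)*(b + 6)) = b^2 - b - 42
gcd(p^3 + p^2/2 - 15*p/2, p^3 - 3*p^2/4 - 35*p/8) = p^2 - 5*p/2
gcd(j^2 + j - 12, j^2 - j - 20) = j + 4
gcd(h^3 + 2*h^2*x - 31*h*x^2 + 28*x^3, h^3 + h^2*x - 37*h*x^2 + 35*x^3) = -h^2 - 6*h*x + 7*x^2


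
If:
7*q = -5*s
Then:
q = -5*s/7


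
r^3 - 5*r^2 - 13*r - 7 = (r - 7)*(r + 1)^2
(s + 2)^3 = s^3 + 6*s^2 + 12*s + 8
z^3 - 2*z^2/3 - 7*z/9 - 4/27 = (z - 4/3)*(z + 1/3)^2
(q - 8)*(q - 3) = q^2 - 11*q + 24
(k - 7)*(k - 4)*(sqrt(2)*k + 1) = sqrt(2)*k^3 - 11*sqrt(2)*k^2 + k^2 - 11*k + 28*sqrt(2)*k + 28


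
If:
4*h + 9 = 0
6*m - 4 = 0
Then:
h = -9/4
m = 2/3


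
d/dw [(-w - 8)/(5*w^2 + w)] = (5*w^2 + 80*w + 8)/(w^2*(25*w^2 + 10*w + 1))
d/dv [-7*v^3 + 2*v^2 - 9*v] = -21*v^2 + 4*v - 9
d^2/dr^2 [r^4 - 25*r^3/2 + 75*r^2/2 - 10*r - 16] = 12*r^2 - 75*r + 75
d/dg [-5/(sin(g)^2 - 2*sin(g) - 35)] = 10*(sin(g) - 1)*cos(g)/((sin(g) - 7)^2*(sin(g) + 5)^2)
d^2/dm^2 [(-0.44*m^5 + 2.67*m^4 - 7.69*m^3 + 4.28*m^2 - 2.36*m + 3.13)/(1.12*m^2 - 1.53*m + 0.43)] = (-3.311616*m^7 + 18.76224*m^6 - 43.626096*m^5 + 53.90073*m^4 - 49.580994*m^3 + 47.469846*m^2 - 33.893238*m + 10.116674)/(1.404928*m^6 - 5.757696*m^5 + 9.4836*m^4 - 8.002665*m^3 + 3.641025*m^2 - 0.848691*m + 0.079507)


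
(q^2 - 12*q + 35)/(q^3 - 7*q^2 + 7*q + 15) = (q - 7)/(q^2 - 2*q - 3)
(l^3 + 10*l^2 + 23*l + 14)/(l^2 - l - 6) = (l^2 + 8*l + 7)/(l - 3)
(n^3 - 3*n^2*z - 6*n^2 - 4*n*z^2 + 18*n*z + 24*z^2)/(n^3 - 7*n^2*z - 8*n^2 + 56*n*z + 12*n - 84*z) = (-n^2 + 3*n*z + 4*z^2)/(-n^2 + 7*n*z + 2*n - 14*z)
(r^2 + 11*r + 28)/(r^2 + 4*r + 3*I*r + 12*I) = (r + 7)/(r + 3*I)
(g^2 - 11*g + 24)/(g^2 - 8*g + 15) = (g - 8)/(g - 5)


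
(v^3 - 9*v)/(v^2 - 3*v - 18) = v*(v - 3)/(v - 6)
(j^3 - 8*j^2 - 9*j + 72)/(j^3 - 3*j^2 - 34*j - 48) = (j - 3)/(j + 2)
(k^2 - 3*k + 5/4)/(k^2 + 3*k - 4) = (k^2 - 3*k + 5/4)/(k^2 + 3*k - 4)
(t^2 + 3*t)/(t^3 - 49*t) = (t + 3)/(t^2 - 49)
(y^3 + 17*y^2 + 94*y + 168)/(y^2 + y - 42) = (y^2 + 10*y + 24)/(y - 6)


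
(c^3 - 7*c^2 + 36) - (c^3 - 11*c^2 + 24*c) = 4*c^2 - 24*c + 36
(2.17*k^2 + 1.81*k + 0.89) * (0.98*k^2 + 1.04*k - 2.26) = 2.1266*k^4 + 4.0306*k^3 - 2.1496*k^2 - 3.165*k - 2.0114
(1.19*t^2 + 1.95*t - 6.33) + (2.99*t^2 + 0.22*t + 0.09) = 4.18*t^2 + 2.17*t - 6.24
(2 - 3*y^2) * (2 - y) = 3*y^3 - 6*y^2 - 2*y + 4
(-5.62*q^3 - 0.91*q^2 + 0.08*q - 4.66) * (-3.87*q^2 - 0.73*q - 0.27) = 21.7494*q^5 + 7.6243*q^4 + 1.8721*q^3 + 18.2215*q^2 + 3.3802*q + 1.2582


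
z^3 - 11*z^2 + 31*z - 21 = (z - 7)*(z - 3)*(z - 1)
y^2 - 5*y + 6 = (y - 3)*(y - 2)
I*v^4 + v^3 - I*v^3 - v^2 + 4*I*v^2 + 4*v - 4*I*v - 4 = (v - 1)*(v - 2*I)*(v + 2*I)*(I*v + 1)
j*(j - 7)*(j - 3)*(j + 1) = j^4 - 9*j^3 + 11*j^2 + 21*j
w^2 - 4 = (w - 2)*(w + 2)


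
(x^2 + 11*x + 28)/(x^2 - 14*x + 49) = (x^2 + 11*x + 28)/(x^2 - 14*x + 49)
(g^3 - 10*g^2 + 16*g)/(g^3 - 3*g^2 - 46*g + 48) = g*(g - 2)/(g^2 + 5*g - 6)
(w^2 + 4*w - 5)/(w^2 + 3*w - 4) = (w + 5)/(w + 4)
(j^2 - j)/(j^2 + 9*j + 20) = j*(j - 1)/(j^2 + 9*j + 20)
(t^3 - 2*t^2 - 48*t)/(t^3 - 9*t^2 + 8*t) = (t + 6)/(t - 1)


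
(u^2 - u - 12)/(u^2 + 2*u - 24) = (u + 3)/(u + 6)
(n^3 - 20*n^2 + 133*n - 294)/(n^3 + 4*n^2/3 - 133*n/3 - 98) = 3*(n^2 - 13*n + 42)/(3*n^2 + 25*n + 42)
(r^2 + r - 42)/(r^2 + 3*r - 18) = (r^2 + r - 42)/(r^2 + 3*r - 18)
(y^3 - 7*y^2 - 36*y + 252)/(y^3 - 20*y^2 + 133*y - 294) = (y + 6)/(y - 7)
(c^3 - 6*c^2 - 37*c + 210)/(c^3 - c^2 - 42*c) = (c - 5)/c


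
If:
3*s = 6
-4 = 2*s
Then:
No Solution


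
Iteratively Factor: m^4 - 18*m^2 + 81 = (m + 3)*(m^3 - 3*m^2 - 9*m + 27) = (m - 3)*(m + 3)*(m^2 - 9) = (m - 3)^2*(m + 3)*(m + 3)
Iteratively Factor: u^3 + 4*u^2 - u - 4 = (u + 4)*(u^2 - 1) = (u - 1)*(u + 4)*(u + 1)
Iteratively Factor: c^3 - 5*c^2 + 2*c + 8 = (c - 4)*(c^2 - c - 2) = (c - 4)*(c + 1)*(c - 2)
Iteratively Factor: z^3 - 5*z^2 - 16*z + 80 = (z - 5)*(z^2 - 16) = (z - 5)*(z - 4)*(z + 4)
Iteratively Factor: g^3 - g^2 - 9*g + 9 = (g - 3)*(g^2 + 2*g - 3) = (g - 3)*(g - 1)*(g + 3)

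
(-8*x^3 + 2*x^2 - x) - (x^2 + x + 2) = -8*x^3 + x^2 - 2*x - 2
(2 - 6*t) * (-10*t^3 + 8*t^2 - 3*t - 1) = 60*t^4 - 68*t^3 + 34*t^2 - 2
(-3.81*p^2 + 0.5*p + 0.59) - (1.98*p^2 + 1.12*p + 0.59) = -5.79*p^2 - 0.62*p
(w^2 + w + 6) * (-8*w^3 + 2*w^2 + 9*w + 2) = -8*w^5 - 6*w^4 - 37*w^3 + 23*w^2 + 56*w + 12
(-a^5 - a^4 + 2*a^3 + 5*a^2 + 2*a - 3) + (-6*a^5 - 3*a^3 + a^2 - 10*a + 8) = -7*a^5 - a^4 - a^3 + 6*a^2 - 8*a + 5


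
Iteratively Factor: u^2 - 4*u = (u - 4)*(u)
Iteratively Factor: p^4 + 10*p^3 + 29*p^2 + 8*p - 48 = (p + 4)*(p^3 + 6*p^2 + 5*p - 12) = (p + 4)^2*(p^2 + 2*p - 3) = (p + 3)*(p + 4)^2*(p - 1)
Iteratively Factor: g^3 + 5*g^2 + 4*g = (g)*(g^2 + 5*g + 4) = g*(g + 1)*(g + 4)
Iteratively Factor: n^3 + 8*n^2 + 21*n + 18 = (n + 3)*(n^2 + 5*n + 6) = (n + 2)*(n + 3)*(n + 3)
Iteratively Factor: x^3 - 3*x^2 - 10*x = (x - 5)*(x^2 + 2*x) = x*(x - 5)*(x + 2)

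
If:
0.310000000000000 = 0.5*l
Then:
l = 0.62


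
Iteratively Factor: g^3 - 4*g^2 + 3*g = (g - 3)*(g^2 - g) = (g - 3)*(g - 1)*(g)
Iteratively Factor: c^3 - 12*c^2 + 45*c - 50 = (c - 5)*(c^2 - 7*c + 10) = (c - 5)^2*(c - 2)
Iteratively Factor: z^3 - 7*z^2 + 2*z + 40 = (z + 2)*(z^2 - 9*z + 20) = (z - 5)*(z + 2)*(z - 4)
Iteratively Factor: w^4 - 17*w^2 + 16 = (w - 1)*(w^3 + w^2 - 16*w - 16) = (w - 1)*(w + 4)*(w^2 - 3*w - 4) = (w - 1)*(w + 1)*(w + 4)*(w - 4)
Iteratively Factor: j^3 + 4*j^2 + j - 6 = (j + 2)*(j^2 + 2*j - 3) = (j - 1)*(j + 2)*(j + 3)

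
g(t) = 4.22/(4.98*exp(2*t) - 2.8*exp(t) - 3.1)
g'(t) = 4.22*(-9.96*exp(2*t) + 2.8*exp(t))/(4.98*exp(2*t) - 2.8*exp(t) - 3.1)^2 = (11.816 - 42.0312*exp(t))*exp(t)/(-4.98*exp(2*t) + 2.8*exp(t) + 3.1)^2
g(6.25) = 0.00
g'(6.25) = -0.00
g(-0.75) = -1.27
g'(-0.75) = -0.35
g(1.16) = 0.11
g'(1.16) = -0.26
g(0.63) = 0.46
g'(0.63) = -1.49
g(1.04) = 0.15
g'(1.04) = -0.36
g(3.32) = 0.00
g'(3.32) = -0.00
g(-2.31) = -1.27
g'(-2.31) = 0.07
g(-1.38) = -1.21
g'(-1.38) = 0.03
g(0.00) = -4.59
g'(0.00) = -35.70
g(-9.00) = -1.36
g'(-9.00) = 0.00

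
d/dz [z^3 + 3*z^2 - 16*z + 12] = 3*z^2 + 6*z - 16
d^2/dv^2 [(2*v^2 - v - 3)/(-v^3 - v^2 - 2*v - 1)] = 2*(-2*v^6 + 3*v^5 + 33*v^4 + 41*v^3 + 27*v^2 + 6*v + 5)/(v^9 + 3*v^8 + 9*v^7 + 16*v^6 + 24*v^5 + 27*v^4 + 23*v^3 + 15*v^2 + 6*v + 1)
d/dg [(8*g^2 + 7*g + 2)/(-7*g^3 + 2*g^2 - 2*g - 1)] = (56*g^4 + 98*g^3 + 12*g^2 - 24*g - 3)/(49*g^6 - 28*g^5 + 32*g^4 + 6*g^3 + 4*g + 1)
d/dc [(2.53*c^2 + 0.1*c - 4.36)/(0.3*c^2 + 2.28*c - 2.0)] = (5.7384*c^2 - 7.504*c + 9.7408)/(0.09*c^4 + 1.368*c^3 + 3.9984*c^2 - 9.12*c + 4.0)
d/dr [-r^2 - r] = -2*r - 1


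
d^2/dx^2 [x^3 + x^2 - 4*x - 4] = 6*x + 2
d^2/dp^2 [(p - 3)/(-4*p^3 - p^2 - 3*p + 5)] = 2*(-(p - 3)*(12*p^2 + 2*p + 3)^2 + (12*p^2 + 2*p + (p - 3)*(12*p + 1) + 3)*(4*p^3 + p^2 + 3*p - 5))/(4*p^3 + p^2 + 3*p - 5)^3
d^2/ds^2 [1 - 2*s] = 0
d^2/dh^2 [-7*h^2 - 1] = -14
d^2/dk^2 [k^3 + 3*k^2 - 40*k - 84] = 6*k + 6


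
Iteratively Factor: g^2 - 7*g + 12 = (g - 4)*(g - 3)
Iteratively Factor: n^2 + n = (n + 1)*(n)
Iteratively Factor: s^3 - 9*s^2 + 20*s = (s - 4)*(s^2 - 5*s) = (s - 5)*(s - 4)*(s)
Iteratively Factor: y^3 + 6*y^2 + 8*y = (y)*(y^2 + 6*y + 8) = y*(y + 4)*(y + 2)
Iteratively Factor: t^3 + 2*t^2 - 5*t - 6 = (t + 1)*(t^2 + t - 6) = (t + 1)*(t + 3)*(t - 2)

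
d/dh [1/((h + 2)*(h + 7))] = (-2*h - 9)/(h^4 + 18*h^3 + 109*h^2 + 252*h + 196)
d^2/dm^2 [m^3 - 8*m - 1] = 6*m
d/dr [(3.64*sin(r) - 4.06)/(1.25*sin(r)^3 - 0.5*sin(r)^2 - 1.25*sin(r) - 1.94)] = (-9.1*sin(r)^3 + 17.045*sin(r)^2 - 4.06*sin(r) - 12.1366)*cos(r)/(1.5625*sin(r)^6 - 1.25*sin(r)^5 - 2.875*sin(r)^4 - 3.6*sin(r)^3 + 3.5025*sin(r)^2 + 4.85*sin(r) + 3.7636)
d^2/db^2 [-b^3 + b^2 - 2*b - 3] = 2 - 6*b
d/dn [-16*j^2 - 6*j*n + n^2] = -6*j + 2*n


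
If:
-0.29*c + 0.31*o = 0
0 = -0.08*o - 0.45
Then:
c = -6.01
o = -5.62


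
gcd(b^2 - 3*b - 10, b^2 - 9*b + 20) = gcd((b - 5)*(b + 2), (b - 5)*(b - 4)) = b - 5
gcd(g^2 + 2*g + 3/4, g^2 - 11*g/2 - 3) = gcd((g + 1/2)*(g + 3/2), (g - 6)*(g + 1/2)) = g + 1/2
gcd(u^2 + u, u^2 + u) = u^2 + u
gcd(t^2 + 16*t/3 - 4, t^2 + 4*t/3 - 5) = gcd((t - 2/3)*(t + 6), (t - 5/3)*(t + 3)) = 1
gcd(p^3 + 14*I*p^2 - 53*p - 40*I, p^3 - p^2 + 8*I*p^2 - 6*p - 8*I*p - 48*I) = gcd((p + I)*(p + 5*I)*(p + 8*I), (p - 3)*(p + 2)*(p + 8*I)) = p + 8*I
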